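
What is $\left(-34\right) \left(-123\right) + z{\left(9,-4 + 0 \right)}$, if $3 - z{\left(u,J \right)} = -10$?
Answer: $4195$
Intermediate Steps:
$z{\left(u,J \right)} = 13$ ($z{\left(u,J \right)} = 3 - -10 = 3 + 10 = 13$)
$\left(-34\right) \left(-123\right) + z{\left(9,-4 + 0 \right)} = \left(-34\right) \left(-123\right) + 13 = 4182 + 13 = 4195$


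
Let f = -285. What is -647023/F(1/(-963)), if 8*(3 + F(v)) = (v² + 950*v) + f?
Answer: 2400116289948/143735935 ≈ 16698.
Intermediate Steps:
F(v) = -309/8 + v²/8 + 475*v/4 (F(v) = -3 + ((v² + 950*v) - 285)/8 = -3 + (-285 + v² + 950*v)/8 = -3 + (-285/8 + v²/8 + 475*v/4) = -309/8 + v²/8 + 475*v/4)
-647023/F(1/(-963)) = -647023/(-309/8 + (1/(-963))²/8 + (475/4)/(-963)) = -647023/(-309/8 + (-1/963)²/8 + (475/4)*(-1/963)) = -647023/(-309/8 + (⅛)*(1/927369) - 475/3852) = -647023/(-309/8 + 1/7418952 - 475/3852) = -647023/(-143735935/3709476) = -647023*(-3709476/143735935) = 2400116289948/143735935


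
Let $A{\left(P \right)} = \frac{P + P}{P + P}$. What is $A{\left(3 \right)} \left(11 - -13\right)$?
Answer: $24$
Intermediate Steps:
$A{\left(P \right)} = 1$ ($A{\left(P \right)} = \frac{2 P}{2 P} = 2 P \frac{1}{2 P} = 1$)
$A{\left(3 \right)} \left(11 - -13\right) = 1 \left(11 - -13\right) = 1 \left(11 + 13\right) = 1 \cdot 24 = 24$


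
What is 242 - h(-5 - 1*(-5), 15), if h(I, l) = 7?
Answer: 235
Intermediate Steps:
242 - h(-5 - 1*(-5), 15) = 242 - 1*7 = 242 - 7 = 235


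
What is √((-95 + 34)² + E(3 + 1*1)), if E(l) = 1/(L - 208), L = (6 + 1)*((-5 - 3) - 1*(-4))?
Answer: √51811145/118 ≈ 61.000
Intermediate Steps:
L = -28 (L = 7*(-8 + 4) = 7*(-4) = -28)
E(l) = -1/236 (E(l) = 1/(-28 - 208) = 1/(-236) = -1/236)
√((-95 + 34)² + E(3 + 1*1)) = √((-95 + 34)² - 1/236) = √((-61)² - 1/236) = √(3721 - 1/236) = √(878155/236) = √51811145/118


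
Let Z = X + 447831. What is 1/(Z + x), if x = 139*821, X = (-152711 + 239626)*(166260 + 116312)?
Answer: 1/24560307330 ≈ 4.0716e-11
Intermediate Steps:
X = 24559745380 (X = 86915*282572 = 24559745380)
Z = 24560193211 (Z = 24559745380 + 447831 = 24560193211)
x = 114119
1/(Z + x) = 1/(24560193211 + 114119) = 1/24560307330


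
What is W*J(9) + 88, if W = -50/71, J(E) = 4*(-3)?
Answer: 6848/71 ≈ 96.451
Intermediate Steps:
J(E) = -12
W = -50/71 (W = -50*1/71 = -50/71 ≈ -0.70423)
W*J(9) + 88 = -50/71*(-12) + 88 = 600/71 + 88 = 6848/71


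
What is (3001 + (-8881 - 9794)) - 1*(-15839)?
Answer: 165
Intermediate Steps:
(3001 + (-8881 - 9794)) - 1*(-15839) = (3001 - 18675) + 15839 = -15674 + 15839 = 165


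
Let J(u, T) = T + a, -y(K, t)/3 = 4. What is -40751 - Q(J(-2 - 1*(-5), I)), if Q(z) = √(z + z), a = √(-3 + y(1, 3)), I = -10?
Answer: -40751 - √(-20 + 2*I*√15) ≈ -40752.0 - 4.5523*I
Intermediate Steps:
y(K, t) = -12 (y(K, t) = -3*4 = -12)
a = I*√15 (a = √(-3 - 12) = √(-15) = I*√15 ≈ 3.873*I)
J(u, T) = T + I*√15
Q(z) = √2*√z (Q(z) = √(2*z) = √2*√z)
-40751 - Q(J(-2 - 1*(-5), I)) = -40751 - √2*√(-10 + I*√15)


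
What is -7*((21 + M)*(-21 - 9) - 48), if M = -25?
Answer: -504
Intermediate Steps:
-7*((21 + M)*(-21 - 9) - 48) = -7*((21 - 25)*(-21 - 9) - 48) = -7*(-4*(-30) - 48) = -7*(120 - 48) = -7*72 = -504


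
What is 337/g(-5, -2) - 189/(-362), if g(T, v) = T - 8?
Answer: -119537/4706 ≈ -25.401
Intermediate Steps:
g(T, v) = -8 + T
337/g(-5, -2) - 189/(-362) = 337/(-8 - 5) - 189/(-362) = 337/(-13) - 189*(-1/362) = 337*(-1/13) + 189/362 = -337/13 + 189/362 = -119537/4706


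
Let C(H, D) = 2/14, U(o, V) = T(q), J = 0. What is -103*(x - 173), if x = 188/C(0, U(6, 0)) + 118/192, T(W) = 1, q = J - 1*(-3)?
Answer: -11308061/96 ≈ -1.1779e+5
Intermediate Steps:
q = 3 (q = 0 - 1*(-3) = 0 + 3 = 3)
U(o, V) = 1
C(H, D) = ⅐ (C(H, D) = 2*(1/14) = ⅐)
x = 126395/96 (x = 188/(⅐) + 118/192 = 188*7 + 118*(1/192) = 1316 + 59/96 = 126395/96 ≈ 1316.6)
-103*(x - 173) = -103*(126395/96 - 173) = -103*109787/96 = -11308061/96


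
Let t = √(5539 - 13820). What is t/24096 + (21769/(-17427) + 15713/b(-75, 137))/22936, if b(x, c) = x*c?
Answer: -82917821/684495963300 + 91*I/24096 ≈ -0.00012114 + 0.0037766*I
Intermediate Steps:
b(x, c) = c*x
t = 91*I (t = √(-8281) = 91*I ≈ 91.0*I)
t/24096 + (21769/(-17427) + 15713/b(-75, 137))/22936 = (91*I)/24096 + (21769/(-17427) + 15713/((137*(-75))))/22936 = (91*I)*(1/24096) + (21769*(-1/17427) + 15713/(-10275))*(1/22936) = 91*I/24096 + (-21769/17427 + 15713*(-1/10275))*(1/22936) = 91*I/24096 + (-21769/17427 - 15713/10275)*(1/22936) = 91*I/24096 - 165835642/59687475*1/22936 = 91*I/24096 - 82917821/684495963300 = -82917821/684495963300 + 91*I/24096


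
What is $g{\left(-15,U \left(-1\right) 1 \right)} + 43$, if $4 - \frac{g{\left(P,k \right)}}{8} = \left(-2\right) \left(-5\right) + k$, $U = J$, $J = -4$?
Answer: $-37$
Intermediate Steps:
$U = -4$
$g{\left(P,k \right)} = -48 - 8 k$ ($g{\left(P,k \right)} = 32 - 8 \left(\left(-2\right) \left(-5\right) + k\right) = 32 - 8 \left(10 + k\right) = 32 - \left(80 + 8 k\right) = -48 - 8 k$)
$g{\left(-15,U \left(-1\right) 1 \right)} + 43 = \left(-48 - 8 \left(-4\right) \left(-1\right) 1\right) + 43 = \left(-48 - 8 \cdot 4 \cdot 1\right) + 43 = \left(-48 - 32\right) + 43 = -80 + 43 = -37$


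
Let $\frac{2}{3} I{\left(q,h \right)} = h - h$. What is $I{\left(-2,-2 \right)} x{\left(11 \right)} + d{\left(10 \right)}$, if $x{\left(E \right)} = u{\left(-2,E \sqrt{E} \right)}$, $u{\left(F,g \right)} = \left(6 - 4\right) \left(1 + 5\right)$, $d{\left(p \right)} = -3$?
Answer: $-3$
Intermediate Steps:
$I{\left(q,h \right)} = 0$ ($I{\left(q,h \right)} = \frac{3 \left(h - h\right)}{2} = \frac{3}{2} \cdot 0 = 0$)
$u{\left(F,g \right)} = 12$ ($u{\left(F,g \right)} = 2 \cdot 6 = 12$)
$x{\left(E \right)} = 12$
$I{\left(-2,-2 \right)} x{\left(11 \right)} + d{\left(10 \right)} = 0 \cdot 12 - 3 = 0 - 3 = -3$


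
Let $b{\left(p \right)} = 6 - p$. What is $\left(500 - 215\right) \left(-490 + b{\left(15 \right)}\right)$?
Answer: $-142215$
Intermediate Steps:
$\left(500 - 215\right) \left(-490 + b{\left(15 \right)}\right) = \left(500 - 215\right) \left(-490 + \left(6 - 15\right)\right) = 285 \left(-490 + \left(6 - 15\right)\right) = 285 \left(-490 - 9\right) = 285 \left(-499\right) = -142215$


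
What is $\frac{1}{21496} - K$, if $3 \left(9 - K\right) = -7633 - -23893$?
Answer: $\frac{116314857}{21496} \approx 5411.0$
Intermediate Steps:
$K = -5411$ ($K = 9 - \frac{-7633 - -23893}{3} = 9 - \frac{-7633 + 23893}{3} = 9 - 5420 = -5411$)
$\frac{1}{21496} - K = \frac{1}{21496} - -5411 = \frac{1}{21496} + 5411 = \frac{116314857}{21496}$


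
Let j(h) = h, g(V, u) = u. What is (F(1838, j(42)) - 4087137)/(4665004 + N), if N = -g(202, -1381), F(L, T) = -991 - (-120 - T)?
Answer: -4087966/4666385 ≈ -0.87605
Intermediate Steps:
F(L, T) = -871 + T (F(L, T) = -991 + (120 + T) = -871 + T)
N = 1381 (N = -1*(-1381) = 1381)
(F(1838, j(42)) - 4087137)/(4665004 + N) = ((-871 + 42) - 4087137)/(4665004 + 1381) = (-829 - 4087137)/4666385 = -4087966*1/4666385 = -4087966/4666385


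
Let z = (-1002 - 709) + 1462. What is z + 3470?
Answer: 3221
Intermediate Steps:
z = -249 (z = -1711 + 1462 = -249)
z + 3470 = -249 + 3470 = 3221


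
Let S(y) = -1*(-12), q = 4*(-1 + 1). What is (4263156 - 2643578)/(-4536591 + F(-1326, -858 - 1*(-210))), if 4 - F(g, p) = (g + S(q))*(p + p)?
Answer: -1619578/6239531 ≈ -0.25957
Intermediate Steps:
q = 0 (q = 4*0 = 0)
S(y) = 12
F(g, p) = 4 - 2*p*(12 + g) (F(g, p) = 4 - (g + 12)*(p + p) = 4 - (12 + g)*2*p = 4 - 2*p*(12 + g))
(4263156 - 2643578)/(-4536591 + F(-1326, -858 - 1*(-210))) = (4263156 - 2643578)/(-4536591 + (4 - 24*(-858 - 1*(-210)) - 2*(-1326)*(-858 - 1*(-210)))) = 1619578/(-4536591 + (4 - 24*(-858 + 210) - 2*(-1326)*(-858 + 210))) = 1619578/(-4536591 + (4 - 24*(-648) - 2*(-1326)*(-648))) = 1619578/(-4536591 + (4 + 15552 - 1718496)) = 1619578/(-4536591 - 1702940) = 1619578/(-6239531) = 1619578*(-1/6239531) = -1619578/6239531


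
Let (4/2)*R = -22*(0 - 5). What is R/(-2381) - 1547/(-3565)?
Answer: 3487332/8488265 ≈ 0.41084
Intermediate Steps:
R = 55 (R = (-22*(0 - 5))/2 = (-22*(-5))/2 = (1/2)*110 = 55)
R/(-2381) - 1547/(-3565) = 55/(-2381) - 1547/(-3565) = 55*(-1/2381) - 1547*(-1/3565) = -55/2381 + 1547/3565 = 3487332/8488265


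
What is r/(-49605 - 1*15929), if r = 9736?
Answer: -4868/32767 ≈ -0.14856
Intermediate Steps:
r/(-49605 - 1*15929) = 9736/(-49605 - 1*15929) = 9736/(-49605 - 15929) = 9736/(-65534) = 9736*(-1/65534) = -4868/32767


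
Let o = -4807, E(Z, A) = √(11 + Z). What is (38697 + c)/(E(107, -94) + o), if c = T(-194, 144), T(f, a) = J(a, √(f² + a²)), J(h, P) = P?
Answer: -62005493/7702377 - 12899*√118/7702377 - 9614*√14593/23107131 - 2*√1721974/23107131 ≈ -8.1187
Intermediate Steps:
T(f, a) = √(a² + f²) (T(f, a) = √(f² + a²) = √(a² + f²))
c = 2*√14593 (c = √(144² + (-194)²) = √(20736 + 37636) = √58372 = 2*√14593 ≈ 241.60)
(38697 + c)/(E(107, -94) + o) = (38697 + 2*√14593)/(√(11 + 107) - 4807) = (38697 + 2*√14593)/(√118 - 4807) = (38697 + 2*√14593)/(-4807 + √118)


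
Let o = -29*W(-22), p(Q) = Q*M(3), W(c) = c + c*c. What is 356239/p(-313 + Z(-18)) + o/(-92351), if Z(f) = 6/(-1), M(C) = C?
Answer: -4698029429/12625701 ≈ -372.10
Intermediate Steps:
Z(f) = -6 (Z(f) = 6*(-1) = -6)
W(c) = c + c**2
p(Q) = 3*Q (p(Q) = Q*3 = 3*Q)
o = -13398 (o = -(-638)*(1 - 22) = -(-638)*(-21) = -29*462 = -13398)
356239/p(-313 + Z(-18)) + o/(-92351) = 356239/((3*(-313 - 6))) - 13398/(-92351) = 356239/((3*(-319))) - 13398*(-1/92351) = 356239/(-957) + 1914/13193 = 356239*(-1/957) + 1914/13193 = -356239/957 + 1914/13193 = -4698029429/12625701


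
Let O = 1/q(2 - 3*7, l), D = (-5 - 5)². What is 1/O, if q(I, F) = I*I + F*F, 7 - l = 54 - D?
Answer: 3170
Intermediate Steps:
D = 100 (D = (-10)² = 100)
l = 53 (l = 7 - (54 - 1*100) = 7 - (54 - 100) = 7 - 1*(-46) = 7 + 46 = 53)
q(I, F) = F² + I² (q(I, F) = I² + F² = F² + I²)
O = 1/3170 (O = 1/(53² + (2 - 3*7)²) = 1/(2809 + (2 - 21)²) = 1/(2809 + (-19)²) = 1/(2809 + 361) = 1/3170 ≈ 0.00031546)
1/O = 1/(1/3170) = 3170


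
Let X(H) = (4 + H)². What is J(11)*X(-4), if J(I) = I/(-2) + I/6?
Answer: 0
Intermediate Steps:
J(I) = -I/3 (J(I) = I*(-½) + I*(⅙) = -I/2 + I/6 = -I/3)
J(11)*X(-4) = (-⅓*11)*(4 - 4)² = -11/3*0² = -11/3*0 = 0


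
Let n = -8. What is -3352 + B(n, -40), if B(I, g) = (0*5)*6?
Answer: -3352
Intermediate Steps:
B(I, g) = 0 (B(I, g) = 0*6 = 0)
-3352 + B(n, -40) = -3352 + 0 = -3352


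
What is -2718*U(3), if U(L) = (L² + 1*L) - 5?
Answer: -19026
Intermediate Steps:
U(L) = -5 + L + L² (U(L) = (L² + L) - 5 = (L + L²) - 5 = -5 + L + L²)
-2718*U(3) = -2718*(-5 + 3 + 3²) = -2718*(-5 + 3 + 9) = -2718*7 = -19026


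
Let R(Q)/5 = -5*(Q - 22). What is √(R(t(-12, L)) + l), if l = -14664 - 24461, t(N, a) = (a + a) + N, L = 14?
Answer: 5*I*√1559 ≈ 197.42*I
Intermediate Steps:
t(N, a) = N + 2*a (t(N, a) = 2*a + N = N + 2*a)
l = -39125
R(Q) = 550 - 25*Q (R(Q) = 5*(-5*(Q - 22)) = 5*(-5*(-22 + Q)) = 5*(110 - 5*Q) = 550 - 25*Q)
√(R(t(-12, L)) + l) = √((550 - 25*(-12 + 2*14)) - 39125) = √((550 - 25*(-12 + 28)) - 39125) = √((550 - 25*16) - 39125) = √((550 - 400) - 39125) = √(150 - 39125) = √(-38975) = 5*I*√1559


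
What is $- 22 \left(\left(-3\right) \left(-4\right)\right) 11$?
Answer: $-2904$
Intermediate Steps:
$- 22 \left(\left(-3\right) \left(-4\right)\right) 11 = \left(-22\right) 12 \cdot 11 = \left(-264\right) 11 = -2904$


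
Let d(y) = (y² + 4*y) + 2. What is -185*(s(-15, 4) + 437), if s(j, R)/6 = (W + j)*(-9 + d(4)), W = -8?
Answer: 557405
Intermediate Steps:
d(y) = 2 + y² + 4*y
s(j, R) = -1200 + 150*j (s(j, R) = 6*((-8 + j)*(-9 + (2 + 4² + 4*4))) = 6*((-8 + j)*(-9 + (2 + 16 + 16))) = 6*((-8 + j)*(-9 + 34)) = 6*((-8 + j)*25) = 6*(-200 + 25*j) = -1200 + 150*j)
-185*(s(-15, 4) + 437) = -185*((-1200 + 150*(-15)) + 437) = -185*((-1200 - 2250) + 437) = -185*(-3450 + 437) = -185*(-3013) = 557405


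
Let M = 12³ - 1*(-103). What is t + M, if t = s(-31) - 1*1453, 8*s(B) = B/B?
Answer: 3025/8 ≈ 378.13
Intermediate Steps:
s(B) = ⅛ (s(B) = (B/B)/8 = (⅛)*1 = ⅛)
M = 1831 (M = 1728 + 103 = 1831)
t = -11623/8 (t = ⅛ - 1*1453 = ⅛ - 1453 = -11623/8 ≈ -1452.9)
t + M = -11623/8 + 1831 = 3025/8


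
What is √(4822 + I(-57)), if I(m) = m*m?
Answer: √8071 ≈ 89.839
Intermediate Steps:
I(m) = m²
√(4822 + I(-57)) = √(4822 + (-57)²) = √(4822 + 3249) = √8071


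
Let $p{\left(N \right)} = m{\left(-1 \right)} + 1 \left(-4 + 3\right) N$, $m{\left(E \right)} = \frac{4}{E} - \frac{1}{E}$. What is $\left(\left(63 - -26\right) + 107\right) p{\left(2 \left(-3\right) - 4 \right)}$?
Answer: $1372$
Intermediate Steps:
$m{\left(E \right)} = \frac{3}{E}$
$p{\left(N \right)} = -3 - N$ ($p{\left(N \right)} = \frac{3}{-1} + 1 \left(-4 + 3\right) N = 3 \left(-1\right) + 1 \left(-1\right) N = -3 - N$)
$\left(\left(63 - -26\right) + 107\right) p{\left(2 \left(-3\right) - 4 \right)} = \left(\left(63 - -26\right) + 107\right) \left(-3 - \left(2 \left(-3\right) - 4\right)\right) = \left(\left(63 + 26\right) + 107\right) \left(-3 - \left(-6 - 4\right)\right) = \left(89 + 107\right) \left(-3 - -10\right) = 196 \left(-3 + 10\right) = 196 \cdot 7 = 1372$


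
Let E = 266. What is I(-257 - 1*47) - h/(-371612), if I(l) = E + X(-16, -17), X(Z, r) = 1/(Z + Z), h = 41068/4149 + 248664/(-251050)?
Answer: 411797810219279281/1548293824389600 ≈ 265.97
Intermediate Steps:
h = 4639207232/520803225 (h = 41068*(1/4149) + 248664*(-1/251050) = 41068/4149 - 124332/125525 = 4639207232/520803225 ≈ 8.9078)
X(Z, r) = 1/(2*Z)
I(l) = 8511/32 (I(l) = 266 + (1/2)/(-16) = 266 + (1/2)*(-1/16) = 266 - 1/32 = 8511/32)
I(-257 - 1*47) - h/(-371612) = 8511/32 - 4639207232/(520803225*(-371612)) = 8511/32 - 4639207232*(-1)/(520803225*371612) = 8511/32 - 1*(-1159801808/48384182012175) = 8511/32 + 1159801808/48384182012175 = 411797810219279281/1548293824389600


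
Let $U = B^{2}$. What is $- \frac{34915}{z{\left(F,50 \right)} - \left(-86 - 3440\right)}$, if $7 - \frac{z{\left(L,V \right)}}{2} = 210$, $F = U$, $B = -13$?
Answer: $- \frac{6983}{624} \approx -11.191$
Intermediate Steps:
$U = 169$ ($U = \left(-13\right)^{2} = 169$)
$F = 169$
$z{\left(L,V \right)} = -406$ ($z{\left(L,V \right)} = 14 - 420 = -406$)
$- \frac{34915}{z{\left(F,50 \right)} - \left(-86 - 3440\right)} = - \frac{34915}{-406 - \left(-86 - 3440\right)} = - \frac{34915}{-406 - -3526} = - \frac{34915}{-406 + 3526} = - \frac{34915}{3120} = \left(-34915\right) \frac{1}{3120} = - \frac{6983}{624}$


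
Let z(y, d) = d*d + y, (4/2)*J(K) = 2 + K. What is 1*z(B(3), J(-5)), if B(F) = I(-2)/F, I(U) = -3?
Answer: 5/4 ≈ 1.2500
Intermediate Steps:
B(F) = -3/F
J(K) = 1 + K/2 (J(K) = (2 + K)/2 = 1 + K/2)
z(y, d) = y + d² (z(y, d) = d² + y = y + d²)
1*z(B(3), J(-5)) = 1*(-3/3 + (1 + (½)*(-5))²) = 1*(-3*⅓ + (1 - 5/2)²) = 1*(-1 + (-3/2)²) = 1*(-1 + 9/4) = 1*(5/4) = 5/4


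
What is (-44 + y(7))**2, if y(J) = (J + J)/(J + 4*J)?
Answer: 47524/25 ≈ 1901.0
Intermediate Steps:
y(J) = 2/5 (y(J) = (2*J)/((5*J)) = (2*J)*(1/(5*J)) = 2/5)
(-44 + y(7))**2 = (-44 + 2/5)**2 = (-218/5)**2 = 47524/25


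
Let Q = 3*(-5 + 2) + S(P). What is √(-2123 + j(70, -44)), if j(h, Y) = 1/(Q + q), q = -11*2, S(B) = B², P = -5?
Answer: I*√76434/6 ≈ 46.078*I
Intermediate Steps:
Q = 16 (Q = 3*(-5 + 2) + (-5)² = 3*(-3) + 25 = -9 + 25 = 16)
q = -22
j(h, Y) = -⅙ (j(h, Y) = 1/(16 - 22) = 1/(-6) = -⅙)
√(-2123 + j(70, -44)) = √(-2123 - ⅙) = √(-12739/6) = I*√76434/6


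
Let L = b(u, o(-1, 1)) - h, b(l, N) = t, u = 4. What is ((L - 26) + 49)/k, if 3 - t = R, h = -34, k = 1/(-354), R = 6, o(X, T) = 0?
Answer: -19116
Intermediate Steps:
k = -1/354 ≈ -0.0028249
t = -3 (t = 3 - 1*6 = 3 - 6 = -3)
b(l, N) = -3
L = 31 (L = -3 - 1*(-34) = -3 + 34 = 31)
((L - 26) + 49)/k = ((31 - 26) + 49)/(-1/354) = -354*(5 + 49) = -354*54 = -19116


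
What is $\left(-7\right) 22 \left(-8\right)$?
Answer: $1232$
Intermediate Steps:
$\left(-7\right) 22 \left(-8\right) = \left(-154\right) \left(-8\right) = 1232$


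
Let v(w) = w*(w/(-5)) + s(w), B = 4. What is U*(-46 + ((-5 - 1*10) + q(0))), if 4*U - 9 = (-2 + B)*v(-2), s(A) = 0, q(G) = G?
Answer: -2257/20 ≈ -112.85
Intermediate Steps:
v(w) = -w²/5 (v(w) = w*(w/(-5)) + 0 = w*(w*(-⅕)) + 0 = w*(-w/5) + 0 = -w²/5 + 0 = -w²/5)
U = 37/20 (U = 9/4 + ((-2 + 4)*(-⅕*(-2)²))/4 = 9/4 + (2*(-⅕*4))/4 = 9/4 + (2*(-⅘))/4 = 9/4 + (¼)*(-8/5) = 9/4 - ⅖ = 37/20 ≈ 1.8500)
U*(-46 + ((-5 - 1*10) + q(0))) = 37*(-46 + ((-5 - 1*10) + 0))/20 = 37*(-46 + ((-5 - 10) + 0))/20 = 37*(-46 + (-15 + 0))/20 = 37*(-46 - 15)/20 = (37/20)*(-61) = -2257/20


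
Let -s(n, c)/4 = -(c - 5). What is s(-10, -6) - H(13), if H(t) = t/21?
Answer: -937/21 ≈ -44.619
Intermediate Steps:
H(t) = t/21 (H(t) = t*(1/21) = t/21)
s(n, c) = -20 + 4*c (s(n, c) = -(-4)*(c - 5) = -(-4)*(-5 + c) = -4*(5 - c) = -20 + 4*c)
s(-10, -6) - H(13) = (-20 + 4*(-6)) - 13/21 = (-20 - 24) - 1*13/21 = -44 - 13/21 = -937/21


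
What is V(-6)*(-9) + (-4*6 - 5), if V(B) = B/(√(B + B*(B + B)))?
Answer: -29 + 9*√66/11 ≈ -22.353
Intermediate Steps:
V(B) = B/√(B + 2*B²) (V(B) = B/(√(B + B*(2*B))) = B/(√(B + 2*B²)) = B/√(B + 2*B²))
V(-6)*(-9) + (-4*6 - 5) = -6*√66/66*(-9) + (-4*6 - 5) = -6*√66/66*(-9) + (-24 - 5) = -6*√66/66*(-9) - 29 = -√66/11*(-9) - 29 = 9*√66/11 - 29 = -29 + 9*√66/11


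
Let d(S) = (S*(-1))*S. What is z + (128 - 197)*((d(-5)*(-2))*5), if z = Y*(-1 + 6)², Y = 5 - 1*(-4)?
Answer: -17025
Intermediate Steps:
d(S) = -S² (d(S) = (-S)*S = -S²)
Y = 9 (Y = 5 + 4 = 9)
z = 225 (z = 9*(-1 + 6)² = 9*5² = 9*25 = 225)
z + (128 - 197)*((d(-5)*(-2))*5) = 225 + (128 - 197)*((-1*(-5)²*(-2))*5) = 225 - 69*-1*25*(-2)*5 = 225 - 69*(-25*(-2))*5 = 225 - 3450*5 = 225 - 69*250 = 225 - 17250 = -17025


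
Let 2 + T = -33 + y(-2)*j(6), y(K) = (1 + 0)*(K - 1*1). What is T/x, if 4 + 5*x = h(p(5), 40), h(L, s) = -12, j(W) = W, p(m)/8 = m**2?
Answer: 265/16 ≈ 16.563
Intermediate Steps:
p(m) = 8*m**2
y(K) = -1 + K (y(K) = 1*(K - 1) = 1*(-1 + K) = -1 + K)
x = -16/5 (x = -4/5 + (1/5)*(-12) = -4/5 - 12/5 = -16/5 ≈ -3.2000)
T = -53 (T = -2 + (-33 + (-1 - 2)*6) = -2 + (-33 - 3*6) = -2 + (-33 - 18) = -2 - 51 = -53)
T/x = -53/(-16/5) = -53*(-5/16) = 265/16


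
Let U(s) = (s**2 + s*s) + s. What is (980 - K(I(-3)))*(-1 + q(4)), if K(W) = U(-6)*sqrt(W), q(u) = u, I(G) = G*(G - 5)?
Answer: 2940 - 396*sqrt(6) ≈ 1970.0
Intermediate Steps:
U(s) = s + 2*s**2 (U(s) = (s**2 + s**2) + s = 2*s**2 + s = s + 2*s**2)
I(G) = G*(-5 + G)
K(W) = 66*sqrt(W) (K(W) = (-6*(1 + 2*(-6)))*sqrt(W) = (-6*(1 - 12))*sqrt(W) = (-6*(-11))*sqrt(W) = 66*sqrt(W))
(980 - K(I(-3)))*(-1 + q(4)) = (980 - 66*sqrt(-3*(-5 - 3)))*(-1 + 4) = (980 - 66*sqrt(-3*(-8)))*3 = (980 - 66*sqrt(24))*3 = (980 - 66*2*sqrt(6))*3 = (980 - 132*sqrt(6))*3 = 2940 - 396*sqrt(6)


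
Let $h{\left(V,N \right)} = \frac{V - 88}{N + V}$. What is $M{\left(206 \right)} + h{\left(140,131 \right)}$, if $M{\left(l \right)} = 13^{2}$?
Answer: $\frac{45851}{271} \approx 169.19$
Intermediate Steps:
$M{\left(l \right)} = 169$
$h{\left(V,N \right)} = \frac{-88 + V}{N + V}$
$M{\left(206 \right)} + h{\left(140,131 \right)} = 169 + \frac{-88 + 140}{131 + 140} = 169 + \frac{1}{271} \cdot 52 = 169 + \frac{52}{271} = \frac{45851}{271}$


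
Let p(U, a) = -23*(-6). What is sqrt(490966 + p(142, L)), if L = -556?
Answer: 4*sqrt(30694) ≈ 700.79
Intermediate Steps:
p(U, a) = 138
sqrt(490966 + p(142, L)) = sqrt(490966 + 138) = sqrt(491104) = 4*sqrt(30694)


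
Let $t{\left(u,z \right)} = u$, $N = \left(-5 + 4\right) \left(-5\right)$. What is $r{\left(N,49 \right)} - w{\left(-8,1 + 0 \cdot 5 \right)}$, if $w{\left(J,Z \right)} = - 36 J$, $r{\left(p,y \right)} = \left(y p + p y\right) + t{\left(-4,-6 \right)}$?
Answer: $198$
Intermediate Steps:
$N = 5$ ($N = \left(-1\right) \left(-5\right) = 5$)
$r{\left(p,y \right)} = -4 + 2 p y$ ($r{\left(p,y \right)} = \left(y p + p y\right) - 4 = \left(p y + p y\right) - 4 = 2 p y - 4 = -4 + 2 p y$)
$r{\left(N,49 \right)} - w{\left(-8,1 + 0 \cdot 5 \right)} = \left(-4 + 2 \cdot 5 \cdot 49\right) - \left(-36\right) \left(-8\right) = \left(-4 + 490\right) - 288 = 486 - 288 = 198$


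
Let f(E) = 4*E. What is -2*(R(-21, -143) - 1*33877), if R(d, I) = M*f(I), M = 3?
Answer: 71186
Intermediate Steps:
R(d, I) = 12*I (R(d, I) = 3*(4*I) = 12*I)
-2*(R(-21, -143) - 1*33877) = -2*(12*(-143) - 1*33877) = -2*(-1716 - 33877) = -2*(-35593) = 71186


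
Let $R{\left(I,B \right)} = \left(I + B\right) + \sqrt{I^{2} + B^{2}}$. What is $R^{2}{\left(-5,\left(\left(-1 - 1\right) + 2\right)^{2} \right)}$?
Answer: $0$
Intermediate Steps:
$R{\left(I,B \right)} = B + I + \sqrt{B^{2} + I^{2}}$ ($R{\left(I,B \right)} = \left(B + I\right) + \sqrt{B^{2} + I^{2}} = B + I + \sqrt{B^{2} + I^{2}}$)
$R^{2}{\left(-5,\left(\left(-1 - 1\right) + 2\right)^{2} \right)} = \left(\left(\left(-1 - 1\right) + 2\right)^{2} - 5 + \sqrt{\left(\left(\left(-1 - 1\right) + 2\right)^{2}\right)^{2} + \left(-5\right)^{2}}\right)^{2} = \left(\left(-2 + 2\right)^{2} - 5 + \sqrt{\left(\left(-2 + 2\right)^{2}\right)^{2} + 25}\right)^{2} = \left(0^{2} - 5 + \sqrt{\left(0^{2}\right)^{2} + 25}\right)^{2} = \left(0 - 5 + \sqrt{0^{2} + 25}\right)^{2} = \left(0 - 5 + \sqrt{0 + 25}\right)^{2} = \left(0 - 5 + \sqrt{25}\right)^{2} = \left(0 - 5 + 5\right)^{2} = 0^{2} = 0$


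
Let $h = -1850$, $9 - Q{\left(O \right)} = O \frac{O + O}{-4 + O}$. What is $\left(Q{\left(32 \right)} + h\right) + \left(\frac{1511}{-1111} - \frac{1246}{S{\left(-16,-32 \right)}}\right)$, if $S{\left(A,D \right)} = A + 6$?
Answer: $- \frac{69639259}{38885} \approx -1790.9$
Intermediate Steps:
$S{\left(A,D \right)} = 6 + A$
$Q{\left(O \right)} = 9 - \frac{2 O^{2}}{-4 + O}$ ($Q{\left(O \right)} = 9 - O \frac{O + O}{-4 + O} = 9 - O \frac{2 O}{-4 + O} = 9 - \frac{2 O^{2}}{-4 + O}$)
$\left(Q{\left(32 \right)} + h\right) + \left(\frac{1511}{-1111} - \frac{1246}{S{\left(-16,-32 \right)}}\right) = \left(\frac{-36 - 2 \cdot 32^{2} + 9 \cdot 32}{-4 + 32} - 1850\right) - \left(\frac{1511}{1111} + \frac{1246}{6 - 16}\right) = \left(\frac{-36 - 2048 + 288}{28} - 1850\right) - \left(\frac{1511}{1111} + \frac{1246}{-10}\right) = \left(\frac{-36 - 2048 + 288}{28} - 1850\right) - - \frac{684598}{5555} = \left(\frac{1}{28} \left(-1796\right) - 1850\right) + \left(- \frac{1511}{1111} + \frac{623}{5}\right) = \left(- \frac{449}{7} - 1850\right) + \frac{684598}{5555} = - \frac{13399}{7} + \frac{684598}{5555} = - \frac{69639259}{38885}$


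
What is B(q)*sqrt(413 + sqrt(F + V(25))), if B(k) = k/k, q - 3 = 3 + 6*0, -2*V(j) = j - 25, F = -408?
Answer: sqrt(413 + 2*I*sqrt(102)) ≈ 20.328 + 0.4968*I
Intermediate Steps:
V(j) = 25/2 - j/2 (V(j) = -(j - 25)/2 = -(-25 + j)/2 = 25/2 - j/2)
q = 6 (q = 3 + (3 + 6*0) = 3 + (3 + 0) = 3 + 3 = 6)
B(k) = 1
B(q)*sqrt(413 + sqrt(F + V(25))) = 1*sqrt(413 + sqrt(-408 + (25/2 - 1/2*25))) = 1*sqrt(413 + sqrt(-408 + (25/2 - 25/2))) = 1*sqrt(413 + sqrt(-408 + 0)) = 1*sqrt(413 + sqrt(-408)) = 1*sqrt(413 + 2*I*sqrt(102)) = sqrt(413 + 2*I*sqrt(102))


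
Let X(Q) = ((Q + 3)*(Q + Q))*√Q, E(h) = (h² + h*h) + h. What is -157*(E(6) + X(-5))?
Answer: -12246 - 3140*I*√5 ≈ -12246.0 - 7021.3*I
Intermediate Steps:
E(h) = h + 2*h² (E(h) = (h² + h²) + h = 2*h² + h = h + 2*h²)
X(Q) = 2*Q^(3/2)*(3 + Q) (X(Q) = ((3 + Q)*(2*Q))*√Q = (2*Q*(3 + Q))*√Q = 2*Q^(3/2)*(3 + Q))
-157*(E(6) + X(-5)) = -157*(6*(1 + 2*6) + 2*(-5)^(3/2)*(3 - 5)) = -157*(6*(1 + 12) + 2*(-5*I*√5)*(-2)) = -157*(6*13 + 20*I*√5) = -157*(78 + 20*I*√5) = -12246 - 3140*I*√5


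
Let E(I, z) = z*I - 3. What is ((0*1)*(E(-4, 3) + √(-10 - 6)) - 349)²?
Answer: 121801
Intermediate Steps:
E(I, z) = -3 + I*z (E(I, z) = I*z - 3 = -3 + I*z)
((0*1)*(E(-4, 3) + √(-10 - 6)) - 349)² = ((0*1)*((-3 - 4*3) + √(-10 - 6)) - 349)² = (0*((-3 - 12) + √(-16)) - 349)² = (0*(-15 + 4*I) - 349)² = (0 - 349)² = (-349)² = 121801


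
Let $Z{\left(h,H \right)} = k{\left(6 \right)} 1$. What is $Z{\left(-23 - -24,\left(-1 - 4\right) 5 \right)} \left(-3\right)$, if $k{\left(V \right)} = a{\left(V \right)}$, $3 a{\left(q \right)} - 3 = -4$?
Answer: $1$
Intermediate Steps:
$a{\left(q \right)} = - \frac{1}{3}$ ($a{\left(q \right)} = 1 + \frac{1}{3} \left(-4\right) = 1 - \frac{4}{3} = - \frac{1}{3}$)
$k{\left(V \right)} = - \frac{1}{3}$
$Z{\left(h,H \right)} = - \frac{1}{3}$ ($Z{\left(h,H \right)} = \left(- \frac{1}{3}\right) 1 = - \frac{1}{3}$)
$Z{\left(-23 - -24,\left(-1 - 4\right) 5 \right)} \left(-3\right) = \left(- \frac{1}{3}\right) \left(-3\right) = 1$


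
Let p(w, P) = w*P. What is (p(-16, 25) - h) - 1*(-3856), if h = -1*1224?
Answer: 4680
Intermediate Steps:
p(w, P) = P*w
h = -1224
(p(-16, 25) - h) - 1*(-3856) = (25*(-16) - 1*(-1224)) - 1*(-3856) = (-400 + 1224) + 3856 = 824 + 3856 = 4680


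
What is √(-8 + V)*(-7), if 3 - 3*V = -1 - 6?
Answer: -7*I*√42/3 ≈ -15.122*I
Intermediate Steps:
V = 10/3 (V = 1 - (-1 - 6)/3 = 1 - ⅓*(-7) = 1 + 7/3 = 10/3 ≈ 3.3333)
√(-8 + V)*(-7) = √(-8 + 10/3)*(-7) = √(-14/3)*(-7) = (I*√42/3)*(-7) = -7*I*√42/3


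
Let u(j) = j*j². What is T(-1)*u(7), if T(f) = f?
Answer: -343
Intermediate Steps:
u(j) = j³
T(-1)*u(7) = -1*7³ = -1*343 = -343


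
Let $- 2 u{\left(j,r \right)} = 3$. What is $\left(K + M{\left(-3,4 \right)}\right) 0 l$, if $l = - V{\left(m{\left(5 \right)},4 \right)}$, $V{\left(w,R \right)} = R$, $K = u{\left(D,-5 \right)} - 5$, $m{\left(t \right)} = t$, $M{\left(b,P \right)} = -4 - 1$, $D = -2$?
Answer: $0$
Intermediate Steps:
$u{\left(j,r \right)} = - \frac{3}{2}$ ($u{\left(j,r \right)} = \left(- \frac{1}{2}\right) 3 = - \frac{3}{2}$)
$M{\left(b,P \right)} = -5$ ($M{\left(b,P \right)} = -4 - 1 = -5$)
$K = - \frac{13}{2}$ ($K = - \frac{3}{2} - 5 = - \frac{13}{2} \approx -6.5$)
$l = -4$ ($l = \left(-1\right) 4 = -4$)
$\left(K + M{\left(-3,4 \right)}\right) 0 l = \left(- \frac{13}{2} - 5\right) 0 \left(-4\right) = \left(- \frac{23}{2}\right) 0 \left(-4\right) = 0 \left(-4\right) = 0$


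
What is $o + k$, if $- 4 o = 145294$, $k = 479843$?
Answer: $\frac{887039}{2} \approx 4.4352 \cdot 10^{5}$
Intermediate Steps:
$o = - \frac{72647}{2}$ ($o = \left(- \frac{1}{4}\right) 145294 = - \frac{72647}{2} \approx -36324.0$)
$o + k = - \frac{72647}{2} + 479843 = \frac{887039}{2}$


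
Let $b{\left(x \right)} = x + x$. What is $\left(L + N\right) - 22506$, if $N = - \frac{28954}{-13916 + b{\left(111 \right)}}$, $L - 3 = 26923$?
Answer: $\frac{30278217}{6847} \approx 4422.1$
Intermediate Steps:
$L = 26926$ ($L = 3 + 26923 = 26926$)
$b{\left(x \right)} = 2 x$
$N = \frac{14477}{6847}$ ($N = - \frac{28954}{-13916 + 2 \cdot 111} = - \frac{28954}{-13916 + 222} = - \frac{28954}{-13694} = \left(-28954\right) \left(- \frac{1}{13694}\right) = \frac{14477}{6847} \approx 2.1144$)
$\left(L + N\right) - 22506 = \left(26926 + \frac{14477}{6847}\right) - 22506 = \frac{184376799}{6847} - 22506 = \frac{30278217}{6847}$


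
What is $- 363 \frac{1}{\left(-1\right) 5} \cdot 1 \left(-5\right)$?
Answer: $-363$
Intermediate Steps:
$- 363 \frac{1}{\left(-1\right) 5} \cdot 1 \left(-5\right) = - 363 \frac{1}{-5} \cdot 1 \left(-5\right) = - 363 \left(- \frac{1}{5}\right) 1 \left(-5\right) = - 363 \left(\left(- \frac{1}{5}\right) \left(-5\right)\right) = \left(-363\right) 1 = -363$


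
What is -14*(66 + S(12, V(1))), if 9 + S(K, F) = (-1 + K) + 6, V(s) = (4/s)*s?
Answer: -1036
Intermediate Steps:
V(s) = 4
S(K, F) = -4 + K (S(K, F) = -9 + ((-1 + K) + 6) = -9 + (5 + K) = -4 + K)
-14*(66 + S(12, V(1))) = -14*(66 + (-4 + 12)) = -14*(66 + 8) = -14*74 = -1036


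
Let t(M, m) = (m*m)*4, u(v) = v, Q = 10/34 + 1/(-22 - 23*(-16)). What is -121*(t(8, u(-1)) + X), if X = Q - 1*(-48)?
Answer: -77451737/12240 ≈ -6327.8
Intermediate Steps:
Q = 3617/12240 (Q = 10*(1/34) - 1/16/(-45) = 5/17 - 1/45*(-1/16) = 5/17 + 1/720 = 3617/12240 ≈ 0.29551)
t(M, m) = 4*m**2 (t(M, m) = m**2*4 = 4*m**2)
X = 591137/12240 (X = 3617/12240 - 1*(-48) = 3617/12240 + 48 = 591137/12240 ≈ 48.296)
-121*(t(8, u(-1)) + X) = -121*(4*(-1)**2 + 591137/12240) = -121*(4*1 + 591137/12240) = -121*(4 + 591137/12240) = -121*640097/12240 = -77451737/12240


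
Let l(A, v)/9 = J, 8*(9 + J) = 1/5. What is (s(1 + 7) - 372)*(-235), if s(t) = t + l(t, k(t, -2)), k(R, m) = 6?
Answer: 836177/8 ≈ 1.0452e+5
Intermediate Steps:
J = -359/40 (J = -9 + (⅛)/5 = -9 + (⅛)*(⅕) = -9 + 1/40 = -359/40 ≈ -8.9750)
l(A, v) = -3231/40 (l(A, v) = 9*(-359/40) = -3231/40)
s(t) = -3231/40 + t (s(t) = t - 3231/40 = -3231/40 + t)
(s(1 + 7) - 372)*(-235) = ((-3231/40 + (1 + 7)) - 372)*(-235) = ((-3231/40 + 8) - 372)*(-235) = (-2911/40 - 372)*(-235) = -17791/40*(-235) = 836177/8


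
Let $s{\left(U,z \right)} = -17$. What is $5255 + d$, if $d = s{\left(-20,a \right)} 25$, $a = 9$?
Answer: $4830$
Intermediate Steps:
$d = -425$ ($d = \left(-17\right) 25 = -425$)
$5255 + d = 5255 - 425 = 4830$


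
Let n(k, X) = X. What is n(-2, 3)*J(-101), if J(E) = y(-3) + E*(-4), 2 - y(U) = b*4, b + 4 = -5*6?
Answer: 1626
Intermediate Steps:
b = -34 (b = -4 - 5*6 = -4 - 30 = -34)
y(U) = 138 (y(U) = 2 - (-34)*4 = 2 - 1*(-136) = 2 + 136 = 138)
J(E) = 138 - 4*E (J(E) = 138 + E*(-4) = 138 - 4*E)
n(-2, 3)*J(-101) = 3*(138 - 4*(-101)) = 3*(138 + 404) = 3*542 = 1626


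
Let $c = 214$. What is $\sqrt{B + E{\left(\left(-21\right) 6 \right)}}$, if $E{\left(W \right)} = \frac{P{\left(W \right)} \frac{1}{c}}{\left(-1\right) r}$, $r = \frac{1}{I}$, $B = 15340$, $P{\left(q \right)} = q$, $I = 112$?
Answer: $\frac{2 \sqrt{44095663}}{107} \approx 124.12$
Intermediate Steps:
$r = \frac{1}{112} \approx 0.0089286$
$E{\left(W \right)} = - \frac{56 W}{107}$ ($E{\left(W \right)} = \frac{W \frac{1}{214}}{\left(-1\right) \frac{1}{112}} = \frac{W \frac{1}{214}}{- \frac{1}{112}} = \frac{W}{214} \left(-112\right) = - \frac{56 W}{107}$)
$\sqrt{B + E{\left(\left(-21\right) 6 \right)}} = \sqrt{15340 - \frac{56 \left(\left(-21\right) 6\right)}{107}} = \sqrt{15340 - - \frac{7056}{107}} = \sqrt{15340 + \frac{7056}{107}} = \sqrt{\frac{1648436}{107}} = \frac{2 \sqrt{44095663}}{107}$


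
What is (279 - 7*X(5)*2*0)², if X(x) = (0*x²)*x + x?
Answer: 77841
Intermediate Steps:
X(x) = x (X(x) = 0*x + x = 0 + x = x)
(279 - 7*X(5)*2*0)² = (279 - 35*2*0)² = (279 - 7*10*0)² = (279 - 70*0)² = (279 + 0)² = 279² = 77841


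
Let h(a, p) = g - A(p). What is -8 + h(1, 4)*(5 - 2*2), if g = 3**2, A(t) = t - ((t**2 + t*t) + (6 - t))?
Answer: 31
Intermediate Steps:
A(t) = -6 - 2*t**2 + 2*t (A(t) = t - ((t**2 + t**2) + (6 - t)) = t - (2*t**2 + (6 - t)) = t - (6 - t + 2*t**2) = t + (-6 + t - 2*t**2) = -6 - 2*t**2 + 2*t)
g = 9
h(a, p) = 15 - 2*p + 2*p**2 (h(a, p) = 9 - (-6 - 2*p**2 + 2*p) = 9 + (6 - 2*p + 2*p**2) = 15 - 2*p + 2*p**2)
-8 + h(1, 4)*(5 - 2*2) = -8 + (15 - 2*4 + 2*4**2)*(5 - 2*2) = -8 + (15 - 8 + 2*16)*(5 - 4) = -8 + (15 - 8 + 32)*1 = -8 + 39*1 = -8 + 39 = 31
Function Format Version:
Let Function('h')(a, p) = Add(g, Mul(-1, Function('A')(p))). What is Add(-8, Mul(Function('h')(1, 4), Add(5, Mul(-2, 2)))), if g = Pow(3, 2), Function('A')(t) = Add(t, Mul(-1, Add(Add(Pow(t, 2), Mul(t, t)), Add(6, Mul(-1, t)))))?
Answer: 31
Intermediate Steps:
Function('A')(t) = Add(-6, Mul(-2, Pow(t, 2)), Mul(2, t)) (Function('A')(t) = Add(t, Mul(-1, Add(Add(Pow(t, 2), Pow(t, 2)), Add(6, Mul(-1, t))))) = Add(t, Mul(-1, Add(Mul(2, Pow(t, 2)), Add(6, Mul(-1, t))))) = Add(t, Mul(-1, Add(6, Mul(-1, t), Mul(2, Pow(t, 2))))) = Add(t, Add(-6, t, Mul(-2, Pow(t, 2)))) = Add(-6, Mul(-2, Pow(t, 2)), Mul(2, t)))
g = 9
Function('h')(a, p) = Add(15, Mul(-2, p), Mul(2, Pow(p, 2))) (Function('h')(a, p) = Add(9, Mul(-1, Add(-6, Mul(-2, Pow(p, 2)), Mul(2, p)))) = Add(9, Add(6, Mul(-2, p), Mul(2, Pow(p, 2)))) = Add(15, Mul(-2, p), Mul(2, Pow(p, 2))))
Add(-8, Mul(Function('h')(1, 4), Add(5, Mul(-2, 2)))) = Add(-8, Mul(Add(15, Mul(-2, 4), Mul(2, Pow(4, 2))), Add(5, Mul(-2, 2)))) = Add(-8, Mul(Add(15, -8, Mul(2, 16)), Add(5, -4))) = Add(-8, Mul(Add(15, -8, 32), 1)) = Add(-8, Mul(39, 1)) = Add(-8, 39) = 31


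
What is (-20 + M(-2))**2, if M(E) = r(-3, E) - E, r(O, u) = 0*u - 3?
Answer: 441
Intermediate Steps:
r(O, u) = -3 (r(O, u) = 0 - 3 = -3)
M(E) = -3 - E
(-20 + M(-2))**2 = (-20 + (-3 - 1*(-2)))**2 = (-20 + (-3 + 2))**2 = (-20 - 1)**2 = (-21)**2 = 441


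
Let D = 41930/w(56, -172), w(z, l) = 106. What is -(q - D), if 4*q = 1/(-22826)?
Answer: 1914188413/4839112 ≈ 395.57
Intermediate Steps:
q = -1/91304 (q = (¼)/(-22826) = (¼)*(-1/22826) = -1/91304 ≈ -1.0952e-5)
D = 20965/53 (D = 41930/106 = 41930*(1/106) = 20965/53 ≈ 395.57)
-(q - D) = -(-1/91304 - 1*20965/53) = -(-1/91304 - 20965/53) = -1*(-1914188413/4839112) = 1914188413/4839112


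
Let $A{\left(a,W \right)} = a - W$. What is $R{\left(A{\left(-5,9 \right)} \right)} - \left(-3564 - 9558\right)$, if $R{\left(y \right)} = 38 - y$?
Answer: $13174$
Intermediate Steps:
$R{\left(A{\left(-5,9 \right)} \right)} - \left(-3564 - 9558\right) = \left(38 - \left(-5 - 9\right)\right) - \left(-3564 - 9558\right) = \left(38 - -14\right) - -13122 = \left(38 + 14\right) + 13122 = 52 + 13122 = 13174$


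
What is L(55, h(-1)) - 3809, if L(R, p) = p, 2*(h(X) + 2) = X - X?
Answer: -3811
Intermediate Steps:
h(X) = -2 (h(X) = -2 + (X - X)/2 = -2 + (½)*0 = -2 + 0 = -2)
L(55, h(-1)) - 3809 = -2 - 3809 = -3811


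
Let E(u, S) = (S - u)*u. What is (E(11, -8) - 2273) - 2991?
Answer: -5473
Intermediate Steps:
E(u, S) = u*(S - u)
(E(11, -8) - 2273) - 2991 = (11*(-8 - 1*11) - 2273) - 2991 = (11*(-8 - 11) - 2273) - 2991 = (11*(-19) - 2273) - 2991 = (-209 - 2273) - 2991 = -2482 - 2991 = -5473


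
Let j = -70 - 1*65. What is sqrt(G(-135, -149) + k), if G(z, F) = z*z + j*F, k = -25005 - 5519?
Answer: 2*sqrt(1954) ≈ 88.408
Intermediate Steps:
j = -135 (j = -70 - 65 = -135)
k = -30524
G(z, F) = z**2 - 135*F (G(z, F) = z*z - 135*F = z**2 - 135*F)
sqrt(G(-135, -149) + k) = sqrt(((-135)**2 - 135*(-149)) - 30524) = sqrt((18225 + 20115) - 30524) = sqrt(38340 - 30524) = sqrt(7816) = 2*sqrt(1954)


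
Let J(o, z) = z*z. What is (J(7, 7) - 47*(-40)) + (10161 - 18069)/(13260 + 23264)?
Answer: 17611722/9131 ≈ 1928.8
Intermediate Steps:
J(o, z) = z**2
(J(7, 7) - 47*(-40)) + (10161 - 18069)/(13260 + 23264) = (7**2 - 47*(-40)) + (10161 - 18069)/(13260 + 23264) = (49 + 1880) - 7908/36524 = 1929 - 7908*1/36524 = 1929 - 1977/9131 = 17611722/9131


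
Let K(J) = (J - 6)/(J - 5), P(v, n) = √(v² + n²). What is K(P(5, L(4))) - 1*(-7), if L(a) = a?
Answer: 123/16 - √41/16 ≈ 7.2873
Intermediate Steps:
P(v, n) = √(n² + v²)
K(J) = (-6 + J)/(-5 + J)
K(P(5, L(4))) - 1*(-7) = (-6 + √(4² + 5²))/(-5 + √(4² + 5²)) - 1*(-7) = (-6 + √(16 + 25))/(-5 + √(16 + 25)) + 7 = (-6 + √41)/(-5 + √41) + 7 = 7 + (-6 + √41)/(-5 + √41)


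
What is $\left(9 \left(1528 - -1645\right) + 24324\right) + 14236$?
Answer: $67117$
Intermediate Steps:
$\left(9 \left(1528 - -1645\right) + 24324\right) + 14236 = \left(9 \left(1528 + 1645\right) + 24324\right) + 14236 = \left(9 \cdot 3173 + 24324\right) + 14236 = \left(28557 + 24324\right) + 14236 = 52881 + 14236 = 67117$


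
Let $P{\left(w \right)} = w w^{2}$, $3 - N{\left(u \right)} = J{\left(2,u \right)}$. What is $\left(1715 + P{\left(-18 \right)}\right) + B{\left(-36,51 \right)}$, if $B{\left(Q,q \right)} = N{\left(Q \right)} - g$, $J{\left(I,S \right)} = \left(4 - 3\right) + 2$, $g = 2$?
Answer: $-4119$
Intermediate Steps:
$J{\left(I,S \right)} = 3$ ($J{\left(I,S \right)} = 1 + 2 = 3$)
$N{\left(u \right)} = 0$ ($N{\left(u \right)} = 3 - 3 = 0$)
$P{\left(w \right)} = w^{3}$
$B{\left(Q,q \right)} = -2$ ($B{\left(Q,q \right)} = 0 - 2 = -2$)
$\left(1715 + P{\left(-18 \right)}\right) + B{\left(-36,51 \right)} = \left(1715 + \left(-18\right)^{3}\right) - 2 = \left(1715 - 5832\right) - 2 = -4117 - 2 = -4119$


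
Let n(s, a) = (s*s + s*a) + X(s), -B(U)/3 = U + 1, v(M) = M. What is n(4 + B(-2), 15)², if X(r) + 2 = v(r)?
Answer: 25281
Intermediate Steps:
B(U) = -3 - 3*U (B(U) = -3*(U + 1) = -3*(1 + U) = -3 - 3*U)
X(r) = -2 + r
n(s, a) = -2 + s + s² + a*s (n(s, a) = (s*s + s*a) + (-2 + s) = (s² + a*s) + (-2 + s) = -2 + s + s² + a*s)
n(4 + B(-2), 15)² = (-2 + (4 + (-3 - 3*(-2))) + (4 + (-3 - 3*(-2)))² + 15*(4 + (-3 - 3*(-2))))² = (-2 + (4 + (-3 + 6)) + (4 + (-3 + 6))² + 15*(4 + (-3 + 6)))² = (-2 + (4 + 3) + (4 + 3)² + 15*(4 + 3))² = (-2 + 7 + 7² + 15*7)² = (-2 + 7 + 49 + 105)² = 159² = 25281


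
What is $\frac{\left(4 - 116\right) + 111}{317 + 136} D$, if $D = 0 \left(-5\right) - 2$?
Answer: $\frac{2}{453} \approx 0.004415$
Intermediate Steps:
$D = -2$ ($D = 0 - 2 = -2$)
$\frac{\left(4 - 116\right) + 111}{317 + 136} D = \frac{\left(4 - 116\right) + 111}{317 + 136} \left(-2\right) = \frac{-112 + 111}{453} \left(-2\right) = \left(-1\right) \frac{1}{453} \left(-2\right) = \left(- \frac{1}{453}\right) \left(-2\right) = \frac{2}{453}$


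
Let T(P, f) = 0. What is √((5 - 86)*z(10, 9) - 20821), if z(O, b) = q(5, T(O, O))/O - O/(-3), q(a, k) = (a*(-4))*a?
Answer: I*√20281 ≈ 142.41*I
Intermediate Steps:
q(a, k) = -4*a² (q(a, k) = (-4*a)*a = -4*a²)
z(O, b) = -100/O + O/3 (z(O, b) = (-4*5²)/O - O/(-3) = (-4*25)/O - O*(-⅓) = -100/O + O/3)
√((5 - 86)*z(10, 9) - 20821) = √((5 - 86)*(-100/10 + (⅓)*10) - 20821) = √(-81*(-100*⅒ + 10/3) - 20821) = √(-81*(-10 + 10/3) - 20821) = √(-81*(-20/3) - 20821) = √(540 - 20821) = √(-20281) = I*√20281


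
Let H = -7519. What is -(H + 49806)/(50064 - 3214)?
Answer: -42287/46850 ≈ -0.90260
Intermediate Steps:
-(H + 49806)/(50064 - 3214) = -(-7519 + 49806)/(50064 - 3214) = -42287/46850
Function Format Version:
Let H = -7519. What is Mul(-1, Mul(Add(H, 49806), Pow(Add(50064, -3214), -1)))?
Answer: Rational(-42287, 46850) ≈ -0.90260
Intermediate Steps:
Mul(-1, Mul(Add(H, 49806), Pow(Add(50064, -3214), -1))) = Mul(-1, Mul(Add(-7519, 49806), Pow(Add(50064, -3214), -1))) = Mul(-1, Mul(42287, Pow(46850, -1))) = Mul(-1, Mul(42287, Rational(1, 46850))) = Mul(-1, Rational(42287, 46850)) = Rational(-42287, 46850)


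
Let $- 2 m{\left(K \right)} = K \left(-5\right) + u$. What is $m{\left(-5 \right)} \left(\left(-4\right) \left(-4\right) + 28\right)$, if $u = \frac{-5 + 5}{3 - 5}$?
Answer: $-550$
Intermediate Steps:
$u = 0$ ($u = \frac{0}{-2} = 0 \left(- \frac{1}{2}\right) = 0$)
$m{\left(K \right)} = \frac{5 K}{2}$ ($m{\left(K \right)} = - \frac{K \left(-5\right) + 0}{2} = - \frac{- 5 K + 0}{2} = - \frac{\left(-5\right) K}{2} = \frac{5 K}{2}$)
$m{\left(-5 \right)} \left(\left(-4\right) \left(-4\right) + 28\right) = \frac{5}{2} \left(-5\right) \left(\left(-4\right) \left(-4\right) + 28\right) = - \frac{25 \left(16 + 28\right)}{2} = \left(- \frac{25}{2}\right) 44 = -550$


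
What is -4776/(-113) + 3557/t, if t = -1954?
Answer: 8930363/220802 ≈ 40.445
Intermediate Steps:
-4776/(-113) + 3557/t = -4776/(-113) + 3557/(-1954) = -4776*(-1/113) + 3557*(-1/1954) = 4776/113 - 3557/1954 = 8930363/220802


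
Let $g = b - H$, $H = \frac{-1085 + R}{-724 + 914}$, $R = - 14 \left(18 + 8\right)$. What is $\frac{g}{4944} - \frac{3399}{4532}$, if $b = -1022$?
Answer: $- \frac{897251}{939360} \approx -0.95517$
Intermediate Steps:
$R = -364$ ($R = \left(-14\right) 26 = -364$)
$H = - \frac{1449}{190}$ ($H = \frac{-1085 - 364}{-724 + 914} = - \frac{1449}{190} \approx -7.6263$)
$g = - \frac{192731}{190}$ ($g = -1022 - - \frac{1449}{190} = -1022 + \frac{1449}{190} = - \frac{192731}{190} \approx -1014.4$)
$\frac{g}{4944} - \frac{3399}{4532} = - \frac{192731}{190 \cdot 4944} - \frac{3399}{4532} = \left(- \frac{192731}{190}\right) \frac{1}{4944} - \frac{3}{4} = - \frac{192731}{939360} - \frac{3}{4} = - \frac{897251}{939360}$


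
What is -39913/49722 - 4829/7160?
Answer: -262942309/178004760 ≈ -1.4772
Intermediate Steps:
-39913/49722 - 4829/7160 = -262942309/178004760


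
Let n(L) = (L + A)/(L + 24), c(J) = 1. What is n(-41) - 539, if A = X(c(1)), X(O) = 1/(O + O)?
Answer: -18245/34 ≈ -536.62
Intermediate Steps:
X(O) = 1/(2*O)
A = 1/2 (A = (1/2)/1 = (1/2)*1 = 1/2 ≈ 0.50000)
n(L) = (1/2 + L)/(24 + L) (n(L) = (L + 1/2)/(L + 24) = (1/2 + L)/(24 + L))
n(-41) - 539 = (1/2 - 41)/(24 - 41) - 539 = -81/2/(-17) - 539 = -1/17*(-81/2) - 539 = 81/34 - 539 = -18245/34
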